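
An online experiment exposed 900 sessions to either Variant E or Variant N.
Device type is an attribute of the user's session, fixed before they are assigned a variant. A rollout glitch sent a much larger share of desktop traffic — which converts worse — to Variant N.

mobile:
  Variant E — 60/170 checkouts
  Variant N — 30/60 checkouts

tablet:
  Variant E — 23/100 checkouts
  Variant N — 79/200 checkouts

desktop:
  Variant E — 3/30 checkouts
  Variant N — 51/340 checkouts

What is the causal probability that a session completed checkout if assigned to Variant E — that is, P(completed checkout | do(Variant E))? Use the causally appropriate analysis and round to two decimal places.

Within every device type level Variant N has the higher rate, yet pooled Variant E does — Simpson's reversal.
Here device type is a common cause — it drives both which variant a case falls under and the outcome. The crude comparison mixes populations; the stratum-specific rates are the causally relevant ones.
Standardising Variant E to the population device type mix: 0.256·60/170 + 0.333·23/100 + 0.411·3/30 = 0.208.

0.21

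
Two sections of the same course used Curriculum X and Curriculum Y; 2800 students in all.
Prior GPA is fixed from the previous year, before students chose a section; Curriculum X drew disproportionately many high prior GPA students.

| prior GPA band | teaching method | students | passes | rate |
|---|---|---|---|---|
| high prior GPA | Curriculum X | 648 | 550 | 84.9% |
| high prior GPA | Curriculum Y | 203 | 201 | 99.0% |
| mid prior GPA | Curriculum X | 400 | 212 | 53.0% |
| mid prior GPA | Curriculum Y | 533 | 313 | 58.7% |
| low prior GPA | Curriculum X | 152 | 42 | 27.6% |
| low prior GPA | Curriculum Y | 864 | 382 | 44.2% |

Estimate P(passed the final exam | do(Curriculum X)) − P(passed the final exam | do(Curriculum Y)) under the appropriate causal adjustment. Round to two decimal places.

The prior GPA band-specific comparison favours Curriculum Y throughout, but the pooled figures favour Curriculum X. The question is whether to condition on prior GPA band.
Nothing the teaching method does changes prior GPA band; the imbalance is an allocation artefact. With prior GPA band also predicting the outcome, the pooled figure is confounded, and the within-stratum comparison is the causal one.
Adjusting over the population distribution of prior GPA band: 0.304·(0.849−0.990) + 0.333·(0.530−0.587) + 0.363·(0.276−0.442) = -0.122.

-0.12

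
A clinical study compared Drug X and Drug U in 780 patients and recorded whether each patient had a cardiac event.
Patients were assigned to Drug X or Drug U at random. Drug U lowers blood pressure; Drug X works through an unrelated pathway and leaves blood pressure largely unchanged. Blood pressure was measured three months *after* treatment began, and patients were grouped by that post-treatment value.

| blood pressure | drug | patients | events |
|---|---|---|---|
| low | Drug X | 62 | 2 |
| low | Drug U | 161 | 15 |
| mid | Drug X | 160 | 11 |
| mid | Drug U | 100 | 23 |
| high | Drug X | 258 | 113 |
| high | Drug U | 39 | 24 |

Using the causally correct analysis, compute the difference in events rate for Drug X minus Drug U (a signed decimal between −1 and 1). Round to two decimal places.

+0.06

The distribution of blood pressure is itself part of what the drug does — it is an intermediate outcome. Holding it fixed would remove that part of the effect; the total effect is the pooled difference.
The causal difference is the pooled difference: 0.263 − 0.207 = +0.056.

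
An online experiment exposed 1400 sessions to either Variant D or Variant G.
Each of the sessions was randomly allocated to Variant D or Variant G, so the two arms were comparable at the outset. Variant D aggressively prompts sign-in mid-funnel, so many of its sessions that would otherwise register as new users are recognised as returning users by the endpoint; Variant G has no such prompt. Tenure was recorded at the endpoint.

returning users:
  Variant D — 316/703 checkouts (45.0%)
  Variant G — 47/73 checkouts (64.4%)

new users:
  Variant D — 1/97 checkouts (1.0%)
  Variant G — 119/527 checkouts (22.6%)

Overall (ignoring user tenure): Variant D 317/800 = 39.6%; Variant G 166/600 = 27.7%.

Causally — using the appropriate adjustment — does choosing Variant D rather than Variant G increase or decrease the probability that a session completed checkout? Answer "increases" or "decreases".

Because the variant influences user tenure, user tenure is a post-treatment mediator, not a confounder. Stratifying on it would bias the estimate; the causal effect is the crude pooled difference.
Pooled: Variant D 39.6% vs Variant G 27.7%; Variant D is higher overall.

increases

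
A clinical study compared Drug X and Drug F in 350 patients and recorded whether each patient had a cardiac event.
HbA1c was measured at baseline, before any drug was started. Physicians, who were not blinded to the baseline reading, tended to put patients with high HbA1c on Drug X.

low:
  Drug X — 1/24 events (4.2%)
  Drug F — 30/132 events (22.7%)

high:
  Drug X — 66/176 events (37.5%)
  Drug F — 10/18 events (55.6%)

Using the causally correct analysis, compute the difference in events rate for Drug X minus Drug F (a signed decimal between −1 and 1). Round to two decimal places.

HbA1c is set before the drug has any effect — it is not caused by the drug — and it independently drives the outcome. That makes it a confounder, so the causal comparison is within HbA1c levels.
Adjusting over the population distribution of HbA1c: 0.446·(0.042−0.227) + 0.554·(0.375−0.556) = -0.183.

-0.18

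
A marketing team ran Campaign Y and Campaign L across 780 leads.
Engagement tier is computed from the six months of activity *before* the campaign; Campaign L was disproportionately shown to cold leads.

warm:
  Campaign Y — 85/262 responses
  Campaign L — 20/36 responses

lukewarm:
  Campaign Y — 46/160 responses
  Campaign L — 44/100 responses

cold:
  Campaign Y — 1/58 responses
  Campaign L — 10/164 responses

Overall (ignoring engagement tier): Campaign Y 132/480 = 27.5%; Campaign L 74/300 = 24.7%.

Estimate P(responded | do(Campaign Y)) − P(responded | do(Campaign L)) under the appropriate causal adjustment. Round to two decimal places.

-0.15

The engagement tier-specific comparison favours Campaign L throughout, but the pooled figures favour Campaign Y. The question is whether to condition on engagement tier.
Engagement tier is set before the campaign has any effect — it is not caused by the campaign — and it independently drives the outcome. That makes it a confounder, so the causal comparison is within engagement tier levels.
Adjusting over the population distribution of engagement tier: 0.382·(0.324−0.556) + 0.333·(0.287−0.440) + 0.285·(0.017−0.061) = -0.152.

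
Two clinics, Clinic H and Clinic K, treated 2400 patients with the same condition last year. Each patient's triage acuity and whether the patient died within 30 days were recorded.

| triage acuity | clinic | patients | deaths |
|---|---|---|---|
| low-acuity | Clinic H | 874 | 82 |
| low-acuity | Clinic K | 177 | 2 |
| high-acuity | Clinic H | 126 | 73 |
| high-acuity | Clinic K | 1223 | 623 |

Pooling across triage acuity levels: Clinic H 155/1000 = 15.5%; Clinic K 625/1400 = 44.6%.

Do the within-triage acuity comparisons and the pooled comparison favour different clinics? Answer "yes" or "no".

Within each triage acuity level (low-acuity 9.4% vs 1.1%; high-acuity 57.9% vs 50.9%), Clinic K has the lower rate every time. Pooled: 15.5% vs 44.6% — Clinic H has the lower rate overall. The two comparisons disagree.

yes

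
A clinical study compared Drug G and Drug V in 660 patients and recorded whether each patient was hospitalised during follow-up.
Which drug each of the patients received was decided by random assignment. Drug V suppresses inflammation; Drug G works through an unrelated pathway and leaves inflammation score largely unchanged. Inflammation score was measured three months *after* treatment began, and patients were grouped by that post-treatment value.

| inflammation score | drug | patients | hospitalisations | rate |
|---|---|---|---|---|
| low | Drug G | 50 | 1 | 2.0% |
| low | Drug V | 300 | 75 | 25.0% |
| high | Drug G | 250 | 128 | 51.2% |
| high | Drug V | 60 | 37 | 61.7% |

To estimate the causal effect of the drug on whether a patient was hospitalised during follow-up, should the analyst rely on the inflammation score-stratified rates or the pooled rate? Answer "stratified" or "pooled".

Inflammation score is downstream of the drug. One should not condition on a consequence of treatment, so the overall rates are the right comparison.
Pooled: Drug G 43.0% vs Drug V 31.1%; Drug V is lower overall.

pooled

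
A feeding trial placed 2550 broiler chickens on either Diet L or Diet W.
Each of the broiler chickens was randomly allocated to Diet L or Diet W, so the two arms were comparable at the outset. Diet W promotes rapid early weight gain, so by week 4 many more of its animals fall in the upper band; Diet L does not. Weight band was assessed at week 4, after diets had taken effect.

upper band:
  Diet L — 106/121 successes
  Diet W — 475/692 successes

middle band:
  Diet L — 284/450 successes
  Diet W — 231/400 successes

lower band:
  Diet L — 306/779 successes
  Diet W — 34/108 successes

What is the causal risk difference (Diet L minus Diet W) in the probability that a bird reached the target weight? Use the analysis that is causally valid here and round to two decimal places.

Week-4 weight band is downstream of the diet. One should not condition on a consequence of treatment, so the overall rates are the right comparison.
The causal difference is the pooled difference: 0.516 − 0.617 = -0.101.

-0.10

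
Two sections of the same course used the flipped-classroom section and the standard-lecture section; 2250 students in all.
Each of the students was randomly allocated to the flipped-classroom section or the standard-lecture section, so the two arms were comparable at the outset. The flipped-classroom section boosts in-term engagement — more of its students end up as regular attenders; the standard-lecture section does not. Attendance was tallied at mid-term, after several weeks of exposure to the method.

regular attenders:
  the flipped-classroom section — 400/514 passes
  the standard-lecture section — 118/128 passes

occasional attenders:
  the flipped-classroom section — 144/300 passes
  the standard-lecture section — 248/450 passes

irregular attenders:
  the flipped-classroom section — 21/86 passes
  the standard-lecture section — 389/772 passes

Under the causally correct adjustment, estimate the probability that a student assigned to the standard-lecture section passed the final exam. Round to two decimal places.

The stratified and pooled comparisons disagree (the standard-lecture section wins within each mid-term attendance; the flipped-classroom section wins overall), so the answer turns on the causal role of mid-term attendance.
Because the teaching method influences mid-term attendance, mid-term attendance is a post-treatment mediator, not a confounder. Stratifying on it would bias the estimate; the causal effect is the crude pooled difference.
So P(outcome | do(the standard-lecture section)) is just the pooled rate for the standard-lecture section: 755/1350 = 0.559.

0.56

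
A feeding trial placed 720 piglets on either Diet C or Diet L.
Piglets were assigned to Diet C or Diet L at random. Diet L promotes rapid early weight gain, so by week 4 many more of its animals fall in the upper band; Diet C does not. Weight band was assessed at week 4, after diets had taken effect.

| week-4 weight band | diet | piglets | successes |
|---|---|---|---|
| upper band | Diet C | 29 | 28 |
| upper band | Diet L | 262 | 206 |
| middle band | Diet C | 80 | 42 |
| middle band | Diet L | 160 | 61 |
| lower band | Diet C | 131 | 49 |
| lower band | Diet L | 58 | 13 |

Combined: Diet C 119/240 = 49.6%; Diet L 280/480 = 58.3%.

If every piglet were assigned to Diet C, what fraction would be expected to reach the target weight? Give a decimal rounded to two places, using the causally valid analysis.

Week-4 weight band lies on the pathway diet → week-4 weight band → outcome, so adjusting for it blocks the indirect effect. For the total causal effect of diet, use the unadjusted pooled rates.
So P(outcome | do(Diet C)) is just the pooled rate for Diet C: 119/240 = 0.496.

0.50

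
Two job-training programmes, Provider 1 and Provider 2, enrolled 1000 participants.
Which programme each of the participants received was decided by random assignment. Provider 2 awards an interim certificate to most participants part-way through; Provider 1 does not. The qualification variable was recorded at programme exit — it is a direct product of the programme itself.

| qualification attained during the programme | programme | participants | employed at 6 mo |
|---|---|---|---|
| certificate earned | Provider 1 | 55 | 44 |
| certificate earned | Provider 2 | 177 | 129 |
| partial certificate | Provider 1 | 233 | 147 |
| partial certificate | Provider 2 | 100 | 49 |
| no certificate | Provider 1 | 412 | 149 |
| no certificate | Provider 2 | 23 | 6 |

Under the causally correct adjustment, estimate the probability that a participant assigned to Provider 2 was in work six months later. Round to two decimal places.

The stratified and pooled comparisons disagree (Provider 1 wins within each qualification attained during the programme; Provider 2 wins overall), so the answer turns on the causal role of qualification attained during the programme.
Qualification attained during the programme is recorded after the programme and is itself shifted by it — it sits on the causal path from programme to outcome. Conditioning on a mediator would strip out part of the effect we want; the pooled comparison gives the total causal effect.
So P(outcome | do(Provider 2)) is just the pooled rate for Provider 2: 184/300 = 0.613.

0.61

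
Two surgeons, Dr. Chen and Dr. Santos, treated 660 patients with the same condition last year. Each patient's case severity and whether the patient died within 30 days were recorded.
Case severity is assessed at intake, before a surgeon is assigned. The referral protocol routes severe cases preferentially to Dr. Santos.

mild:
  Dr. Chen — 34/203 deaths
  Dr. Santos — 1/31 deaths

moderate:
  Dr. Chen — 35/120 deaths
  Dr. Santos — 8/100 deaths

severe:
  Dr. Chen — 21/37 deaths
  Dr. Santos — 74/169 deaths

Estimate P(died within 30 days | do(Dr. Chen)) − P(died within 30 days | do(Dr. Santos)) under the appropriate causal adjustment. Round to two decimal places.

+0.16

Within every case severity level Dr. Santos has the lower rate, yet pooled Dr. Chen does — Simpson's reversal.
Case severity is set before the surgeon has any effect — it is not caused by the surgeon — and it independently drives the outcome. That makes it a confounder, so the causal comparison is within case severity levels.
Adjusting over the population distribution of case severity: 0.355·(0.167−0.032) + 0.333·(0.292−0.080) + 0.312·(0.568−0.438) = +0.159.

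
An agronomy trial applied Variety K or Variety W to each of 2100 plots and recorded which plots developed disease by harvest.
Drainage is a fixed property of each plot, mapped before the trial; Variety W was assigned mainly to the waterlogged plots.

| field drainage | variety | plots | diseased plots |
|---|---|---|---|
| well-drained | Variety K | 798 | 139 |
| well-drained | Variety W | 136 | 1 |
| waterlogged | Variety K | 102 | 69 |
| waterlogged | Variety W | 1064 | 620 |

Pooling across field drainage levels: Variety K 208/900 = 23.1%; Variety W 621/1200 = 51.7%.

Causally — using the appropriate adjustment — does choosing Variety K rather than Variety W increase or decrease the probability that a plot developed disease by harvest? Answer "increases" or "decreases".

increases

Variety W is lower inside every field drainage stratum but Variety K is lower in aggregate. Whether to stratify depends on how field drainage relates to the variety.
Field drainage satisfies the back-door criterion: it is not a descendant of the variety, and it blocks the spurious path from variety to outcome. Adjusting for it (i.e., using the within-field drainage rates) gives the causal effect.
Within each level — well-drained: 17.4% vs 0.7%; waterlogged: 67.6% vs 58.3% — Variety W is lower every time.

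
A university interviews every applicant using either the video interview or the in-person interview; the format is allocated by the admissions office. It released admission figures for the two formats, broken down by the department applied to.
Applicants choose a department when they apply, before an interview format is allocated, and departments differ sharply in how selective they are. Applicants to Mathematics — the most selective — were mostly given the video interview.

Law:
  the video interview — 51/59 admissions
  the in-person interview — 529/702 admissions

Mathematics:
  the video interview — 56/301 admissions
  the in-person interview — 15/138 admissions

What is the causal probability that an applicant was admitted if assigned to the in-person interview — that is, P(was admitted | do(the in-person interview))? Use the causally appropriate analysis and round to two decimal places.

Department differs across interview formats for reasons unrelated to any effect of the interview format itself, and it separately predicts the outcome — a classic confounder. We must compare within department levels.
Standardising the in-person interview to the population department mix: 0.634·529/702 + 0.366·15/138 = 0.518.

0.52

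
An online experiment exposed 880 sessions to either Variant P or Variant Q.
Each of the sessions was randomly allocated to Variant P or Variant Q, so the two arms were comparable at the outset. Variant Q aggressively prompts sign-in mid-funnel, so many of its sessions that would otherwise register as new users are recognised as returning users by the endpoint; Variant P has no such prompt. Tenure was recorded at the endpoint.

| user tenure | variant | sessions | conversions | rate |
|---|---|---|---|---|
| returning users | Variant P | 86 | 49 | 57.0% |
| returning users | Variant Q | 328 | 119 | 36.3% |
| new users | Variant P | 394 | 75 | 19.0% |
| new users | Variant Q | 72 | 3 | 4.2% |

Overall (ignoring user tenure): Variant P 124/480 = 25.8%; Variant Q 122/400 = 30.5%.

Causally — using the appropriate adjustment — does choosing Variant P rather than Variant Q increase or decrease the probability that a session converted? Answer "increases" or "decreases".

decreases

Because the variant influences user tenure, user tenure is a post-treatment mediator, not a confounder. Stratifying on it would bias the estimate; the causal effect is the crude pooled difference.
Pooled: Variant P 25.8% vs Variant Q 30.5%; Variant Q is higher overall.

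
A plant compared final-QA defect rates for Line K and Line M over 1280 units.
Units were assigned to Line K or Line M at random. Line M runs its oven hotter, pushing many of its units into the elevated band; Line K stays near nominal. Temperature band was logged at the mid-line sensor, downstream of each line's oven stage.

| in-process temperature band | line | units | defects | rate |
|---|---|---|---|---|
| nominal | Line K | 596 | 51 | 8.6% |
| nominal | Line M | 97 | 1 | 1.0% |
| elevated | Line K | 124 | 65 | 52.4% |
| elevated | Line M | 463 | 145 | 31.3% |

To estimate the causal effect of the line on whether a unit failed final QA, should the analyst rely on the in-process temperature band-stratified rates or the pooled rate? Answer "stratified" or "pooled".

pooled

Line M is lower inside every in-process temperature band stratum but Line K is lower in aggregate. Whether to stratify depends on how in-process temperature band relates to the line.
In-process temperature band is downstream of the line. One should not condition on a consequence of treatment, so the overall rates are the right comparison.
Pooled: Line K 16.1% vs Line M 26.1%; Line K is lower overall.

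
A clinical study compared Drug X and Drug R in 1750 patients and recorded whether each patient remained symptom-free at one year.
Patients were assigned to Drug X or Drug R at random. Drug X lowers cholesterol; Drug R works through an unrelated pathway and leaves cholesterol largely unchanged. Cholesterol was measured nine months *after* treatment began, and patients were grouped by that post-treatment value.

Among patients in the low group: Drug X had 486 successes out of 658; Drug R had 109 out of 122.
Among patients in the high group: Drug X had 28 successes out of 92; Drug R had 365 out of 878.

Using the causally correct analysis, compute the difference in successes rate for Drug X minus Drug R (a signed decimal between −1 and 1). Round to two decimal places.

+0.21

Cholesterol here is a post-treatment variable shaped by the drug; conditioning on it would introduce bias rather than remove it. The overall comparison is the causal one.
The causal difference is the pooled difference: 0.685 − 0.474 = +0.211.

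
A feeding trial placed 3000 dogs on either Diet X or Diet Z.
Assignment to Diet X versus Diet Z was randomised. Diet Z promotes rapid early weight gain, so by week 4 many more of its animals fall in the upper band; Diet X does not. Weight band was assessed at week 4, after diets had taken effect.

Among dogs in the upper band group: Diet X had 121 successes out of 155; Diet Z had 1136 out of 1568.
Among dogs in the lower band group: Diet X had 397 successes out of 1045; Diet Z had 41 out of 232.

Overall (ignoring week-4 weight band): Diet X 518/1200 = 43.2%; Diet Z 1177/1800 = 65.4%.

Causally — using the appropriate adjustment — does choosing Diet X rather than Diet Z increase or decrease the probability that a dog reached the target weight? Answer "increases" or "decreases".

decreases

Week-4 weight band is downstream of the diet. One should not condition on a consequence of treatment, so the overall rates are the right comparison.
Pooled: Diet X 43.2% vs Diet Z 65.4%; Diet Z is higher overall.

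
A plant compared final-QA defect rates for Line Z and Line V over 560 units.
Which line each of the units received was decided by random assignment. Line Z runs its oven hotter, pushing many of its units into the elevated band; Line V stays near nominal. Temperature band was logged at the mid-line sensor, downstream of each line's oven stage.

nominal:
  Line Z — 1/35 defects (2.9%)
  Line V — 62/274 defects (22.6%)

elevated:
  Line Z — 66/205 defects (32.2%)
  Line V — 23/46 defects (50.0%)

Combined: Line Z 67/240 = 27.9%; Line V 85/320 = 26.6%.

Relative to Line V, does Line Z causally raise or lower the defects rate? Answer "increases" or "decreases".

Line Z is lower inside every in-process temperature band stratum but Line V is lower in aggregate. Whether to stratify depends on how in-process temperature band relates to the line.
Because the line influences in-process temperature band, in-process temperature band is a post-treatment mediator, not a confounder. Stratifying on it would bias the estimate; the causal effect is the crude pooled difference.
Pooled: Line Z 27.9% vs Line V 26.6%; Line V is lower overall.

increases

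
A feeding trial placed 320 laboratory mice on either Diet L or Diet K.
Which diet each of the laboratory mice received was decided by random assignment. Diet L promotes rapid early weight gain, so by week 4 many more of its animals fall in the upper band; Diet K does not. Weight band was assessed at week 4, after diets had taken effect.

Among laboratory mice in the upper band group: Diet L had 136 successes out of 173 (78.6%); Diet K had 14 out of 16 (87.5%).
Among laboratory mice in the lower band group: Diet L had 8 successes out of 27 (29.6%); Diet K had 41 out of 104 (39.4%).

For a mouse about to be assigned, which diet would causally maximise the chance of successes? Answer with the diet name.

Diet L

Week-4 weight band is downstream of the diet. One should not condition on a consequence of treatment, so the overall rates are the right comparison.
Pooled: Diet L 72.0% vs Diet K 45.8%; Diet L is higher overall.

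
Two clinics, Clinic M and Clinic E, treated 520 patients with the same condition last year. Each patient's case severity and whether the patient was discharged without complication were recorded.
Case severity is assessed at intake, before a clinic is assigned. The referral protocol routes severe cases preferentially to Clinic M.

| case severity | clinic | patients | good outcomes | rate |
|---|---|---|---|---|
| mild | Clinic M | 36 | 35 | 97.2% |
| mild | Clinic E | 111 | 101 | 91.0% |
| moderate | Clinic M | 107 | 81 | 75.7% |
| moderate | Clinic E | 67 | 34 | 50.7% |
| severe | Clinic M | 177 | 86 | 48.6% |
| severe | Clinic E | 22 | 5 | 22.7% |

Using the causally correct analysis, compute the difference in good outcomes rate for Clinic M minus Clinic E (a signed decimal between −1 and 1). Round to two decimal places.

+0.20

The imbalance in case severity arose from how patients were allocated, not from anything the clinic did; and case severity independently affects the outcome. The pooled gap is confounded — condition on case severity.
Adjusting over the population distribution of case severity: 0.283·(0.972−0.910) + 0.335·(0.757−0.507) + 0.383·(0.486−0.227) = +0.200.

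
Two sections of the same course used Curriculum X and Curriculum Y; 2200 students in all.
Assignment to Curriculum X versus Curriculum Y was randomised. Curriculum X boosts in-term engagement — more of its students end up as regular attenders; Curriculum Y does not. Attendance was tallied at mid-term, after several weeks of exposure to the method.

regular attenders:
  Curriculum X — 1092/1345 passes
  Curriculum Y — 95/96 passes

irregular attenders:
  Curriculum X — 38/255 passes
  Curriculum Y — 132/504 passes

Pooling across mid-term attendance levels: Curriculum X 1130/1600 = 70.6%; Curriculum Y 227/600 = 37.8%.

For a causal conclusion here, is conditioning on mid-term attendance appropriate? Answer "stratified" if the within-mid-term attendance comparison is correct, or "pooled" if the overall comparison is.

pooled

Mid-term attendance is recorded after the teaching method and is itself shifted by it — it sits on the causal path from teaching method to outcome. Conditioning on a mediator would strip out part of the effect we want; the pooled comparison gives the total causal effect.
Pooled: Curriculum X 70.6% vs Curriculum Y 37.8%; Curriculum X is higher overall.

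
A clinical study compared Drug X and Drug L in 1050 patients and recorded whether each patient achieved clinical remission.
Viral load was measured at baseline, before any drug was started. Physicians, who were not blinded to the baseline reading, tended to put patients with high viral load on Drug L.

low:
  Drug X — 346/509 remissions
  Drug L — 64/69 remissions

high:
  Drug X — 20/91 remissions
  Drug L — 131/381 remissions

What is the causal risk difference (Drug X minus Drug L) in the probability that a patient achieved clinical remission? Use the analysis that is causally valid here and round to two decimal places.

-0.19

Since viral load is a pre-existing factor (not a product of the drug) and it affects the outcome on its own, it is a confounder. The stratified rates, not the pooled rate, identify the causal effect.
Adjusting over the population distribution of viral load: 0.550·(0.680−0.928) + 0.450·(0.220−0.344) = -0.192.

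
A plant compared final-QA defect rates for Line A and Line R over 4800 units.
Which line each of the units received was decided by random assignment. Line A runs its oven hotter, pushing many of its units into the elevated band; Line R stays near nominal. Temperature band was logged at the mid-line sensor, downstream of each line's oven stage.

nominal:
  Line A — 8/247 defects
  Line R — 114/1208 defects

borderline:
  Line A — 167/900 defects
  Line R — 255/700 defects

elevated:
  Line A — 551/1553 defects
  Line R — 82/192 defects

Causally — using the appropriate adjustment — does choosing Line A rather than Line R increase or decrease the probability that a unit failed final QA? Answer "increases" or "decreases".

increases

Stratifying would compare lines among units the lines themselves sorted into in-process temperature band groups — a form of selection on an intermediate. The unconditioned pooled rates give the total causal effect.
Pooled: Line A 26.9% vs Line R 21.5%; Line R is lower overall.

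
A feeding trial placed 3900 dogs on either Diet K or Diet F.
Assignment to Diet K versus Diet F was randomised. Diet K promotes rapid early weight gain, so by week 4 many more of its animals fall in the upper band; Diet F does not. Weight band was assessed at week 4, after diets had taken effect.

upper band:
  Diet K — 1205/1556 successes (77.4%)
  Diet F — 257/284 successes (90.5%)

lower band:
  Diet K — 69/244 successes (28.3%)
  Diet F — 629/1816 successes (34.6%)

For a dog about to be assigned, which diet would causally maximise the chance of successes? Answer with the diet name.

The distribution of week-4 weight band is itself part of what the diet does — it is an intermediate outcome. Holding it fixed would remove that part of the effect; the total effect is the pooled difference.
Pooled: Diet K 70.8% vs Diet F 42.2%; Diet K is higher overall.

Diet K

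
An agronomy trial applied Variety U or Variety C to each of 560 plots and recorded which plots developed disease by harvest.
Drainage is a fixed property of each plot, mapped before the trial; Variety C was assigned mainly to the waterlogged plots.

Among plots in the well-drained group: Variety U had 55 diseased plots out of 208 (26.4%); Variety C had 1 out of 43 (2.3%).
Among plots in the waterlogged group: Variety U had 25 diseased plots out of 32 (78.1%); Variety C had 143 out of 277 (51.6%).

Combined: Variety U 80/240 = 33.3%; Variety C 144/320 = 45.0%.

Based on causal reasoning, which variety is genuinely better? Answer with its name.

The stratified and pooled comparisons disagree (Variety C wins within each field drainage; Variety U wins overall), so the answer turns on the causal role of field drainage.
Here field drainage is a common cause — it drives both which variety a case falls under and the outcome. The crude comparison mixes populations; the stratum-specific rates are the causally relevant ones.
Within each level — well-drained: 26.4% vs 2.3%; waterlogged: 78.1% vs 51.6% — Variety C is lower every time.

Variety C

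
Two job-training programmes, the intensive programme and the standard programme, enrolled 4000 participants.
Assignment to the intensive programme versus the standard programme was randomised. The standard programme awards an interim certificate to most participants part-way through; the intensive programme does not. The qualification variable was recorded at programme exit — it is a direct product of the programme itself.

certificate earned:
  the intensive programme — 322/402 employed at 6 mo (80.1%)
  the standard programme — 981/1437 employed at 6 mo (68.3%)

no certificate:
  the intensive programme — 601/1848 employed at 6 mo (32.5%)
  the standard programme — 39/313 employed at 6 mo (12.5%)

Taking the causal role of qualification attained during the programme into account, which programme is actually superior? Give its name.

the intensive programme is higher inside every qualification attained during the programme stratum but the standard programme is higher in aggregate. Whether to stratify depends on how qualification attained during the programme relates to the programme.
Qualification attained during the programme is downstream of the programme. One should not condition on a consequence of treatment, so the overall rates are the right comparison.
Pooled: the intensive programme 41.0% vs the standard programme 58.3%; the standard programme is higher overall.

the standard programme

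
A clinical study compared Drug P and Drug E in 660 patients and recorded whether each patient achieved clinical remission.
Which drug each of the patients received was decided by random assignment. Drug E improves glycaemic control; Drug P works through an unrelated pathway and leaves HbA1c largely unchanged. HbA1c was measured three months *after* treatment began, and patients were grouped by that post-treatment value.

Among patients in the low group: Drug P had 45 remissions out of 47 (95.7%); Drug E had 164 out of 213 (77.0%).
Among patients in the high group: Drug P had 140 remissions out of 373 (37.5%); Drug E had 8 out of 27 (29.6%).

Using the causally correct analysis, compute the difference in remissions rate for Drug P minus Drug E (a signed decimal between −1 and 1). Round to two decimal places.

-0.28

The HbA1c-specific comparison favours Drug P throughout, but the pooled figures favour Drug E. The question is whether to condition on HbA1c.
HbA1c is recorded after the drug and is itself shifted by it — it sits on the causal path from drug to outcome. Conditioning on a mediator would strip out part of the effect we want; the pooled comparison gives the total causal effect.
The causal difference is the pooled difference: 0.440 − 0.717 = -0.276.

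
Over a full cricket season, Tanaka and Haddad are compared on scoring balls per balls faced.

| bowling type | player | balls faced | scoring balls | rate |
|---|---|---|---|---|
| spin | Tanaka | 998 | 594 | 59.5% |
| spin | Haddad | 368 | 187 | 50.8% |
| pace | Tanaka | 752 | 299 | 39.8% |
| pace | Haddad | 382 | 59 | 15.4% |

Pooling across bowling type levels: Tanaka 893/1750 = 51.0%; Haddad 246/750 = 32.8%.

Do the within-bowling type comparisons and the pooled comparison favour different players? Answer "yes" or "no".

no

Within each bowling type level (spin 59.5% vs 50.8%; pace 39.8% vs 15.4%), Tanaka has the higher rate every time. Pooled: 51.0% vs 32.8% — Tanaka has the higher rate overall. They agree.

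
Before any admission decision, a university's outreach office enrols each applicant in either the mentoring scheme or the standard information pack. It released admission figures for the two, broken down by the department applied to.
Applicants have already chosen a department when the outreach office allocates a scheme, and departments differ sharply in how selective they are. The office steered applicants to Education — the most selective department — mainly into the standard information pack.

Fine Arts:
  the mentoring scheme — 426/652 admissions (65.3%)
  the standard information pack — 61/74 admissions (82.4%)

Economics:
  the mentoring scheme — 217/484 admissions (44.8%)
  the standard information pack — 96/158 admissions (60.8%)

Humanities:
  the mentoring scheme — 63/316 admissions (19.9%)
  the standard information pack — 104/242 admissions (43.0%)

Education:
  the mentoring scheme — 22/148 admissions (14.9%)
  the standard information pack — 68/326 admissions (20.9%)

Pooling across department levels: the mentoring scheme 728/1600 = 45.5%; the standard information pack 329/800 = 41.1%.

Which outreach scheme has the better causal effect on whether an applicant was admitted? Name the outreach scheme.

the standard information pack

The imbalance in department arose from how applicants were allocated, not from anything the outreach scheme did; and department independently affects the outcome. The pooled gap is confounded — condition on department.
Within each level — Fine Arts: 65.3% vs 82.4%; Economics: 44.8% vs 60.8%; Humanities: 19.9% vs 43.0%; Education: 14.9% vs 20.9% — the standard information pack is higher every time.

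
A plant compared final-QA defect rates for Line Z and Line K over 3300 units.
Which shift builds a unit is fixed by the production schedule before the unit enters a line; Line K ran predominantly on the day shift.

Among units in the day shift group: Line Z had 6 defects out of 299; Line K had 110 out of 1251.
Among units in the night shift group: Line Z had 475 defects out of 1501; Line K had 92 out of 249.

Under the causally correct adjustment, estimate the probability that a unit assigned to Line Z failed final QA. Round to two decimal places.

0.18

Here shift is a common cause — it drives both which line a case falls under and the outcome. The crude comparison mixes populations; the stratum-specific rates are the causally relevant ones.
Standardising Line Z to the population shift mix: 0.470·6/299 + 0.530·475/1501 = 0.177.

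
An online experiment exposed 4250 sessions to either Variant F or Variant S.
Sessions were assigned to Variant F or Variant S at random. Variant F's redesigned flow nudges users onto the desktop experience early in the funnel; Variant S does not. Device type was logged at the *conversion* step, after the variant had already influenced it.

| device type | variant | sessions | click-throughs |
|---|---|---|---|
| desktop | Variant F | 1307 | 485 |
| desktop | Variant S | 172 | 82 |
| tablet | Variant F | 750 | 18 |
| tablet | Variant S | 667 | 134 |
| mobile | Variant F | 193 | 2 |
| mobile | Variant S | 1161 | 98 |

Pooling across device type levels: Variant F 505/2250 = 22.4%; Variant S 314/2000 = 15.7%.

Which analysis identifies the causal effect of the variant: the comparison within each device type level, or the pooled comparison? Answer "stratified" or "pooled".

The distribution of device type is itself part of what the variant does — it is an intermediate outcome. Holding it fixed would remove that part of the effect; the total effect is the pooled difference.
Pooled: Variant F 22.4% vs Variant S 15.7%; Variant F is higher overall.

pooled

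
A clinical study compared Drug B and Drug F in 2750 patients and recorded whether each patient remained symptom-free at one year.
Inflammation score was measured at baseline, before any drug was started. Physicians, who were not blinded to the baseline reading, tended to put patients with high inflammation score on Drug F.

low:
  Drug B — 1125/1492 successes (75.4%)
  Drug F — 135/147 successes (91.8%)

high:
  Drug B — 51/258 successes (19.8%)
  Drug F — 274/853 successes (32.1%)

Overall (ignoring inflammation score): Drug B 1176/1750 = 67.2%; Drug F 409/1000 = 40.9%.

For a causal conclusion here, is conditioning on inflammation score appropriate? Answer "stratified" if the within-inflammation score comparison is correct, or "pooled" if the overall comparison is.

Inflammation score is set before the drug has any effect — it is not caused by the drug — and it independently drives the outcome. That makes it a confounder, so the causal comparison is within inflammation score levels.
Within each level — low: 75.4% vs 91.8%; high: 19.8% vs 32.1% — Drug F is higher every time.

stratified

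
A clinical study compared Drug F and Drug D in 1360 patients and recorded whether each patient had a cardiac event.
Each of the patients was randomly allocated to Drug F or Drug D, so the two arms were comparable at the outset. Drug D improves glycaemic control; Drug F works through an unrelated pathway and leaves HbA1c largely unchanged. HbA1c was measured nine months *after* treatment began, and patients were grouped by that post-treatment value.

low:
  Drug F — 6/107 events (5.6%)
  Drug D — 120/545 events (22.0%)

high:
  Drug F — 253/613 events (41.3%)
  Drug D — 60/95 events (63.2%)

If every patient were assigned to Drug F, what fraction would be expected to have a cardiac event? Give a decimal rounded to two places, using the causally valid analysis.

The stratified and pooled comparisons disagree (Drug F wins within each HbA1c; Drug D wins overall), so the answer turns on the causal role of HbA1c.
Stratifying would compare drugs among patients the drugs themselves sorted into HbA1c groups — a form of selection on an intermediate. The unconditioned pooled rates give the total causal effect.
So P(outcome | do(Drug F)) is just the pooled rate for Drug F: 259/720 = 0.360.

0.36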